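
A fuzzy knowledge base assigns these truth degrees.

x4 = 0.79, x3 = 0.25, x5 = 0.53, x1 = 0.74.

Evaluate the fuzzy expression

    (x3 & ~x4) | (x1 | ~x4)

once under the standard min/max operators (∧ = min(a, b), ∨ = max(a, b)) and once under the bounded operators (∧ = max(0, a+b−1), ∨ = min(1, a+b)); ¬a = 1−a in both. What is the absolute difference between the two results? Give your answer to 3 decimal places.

Under standard min/max:
  ~x4 = 1 − 0.79 = 0.21
  x3 & ~x4 = min(a, b) on (0.25, 0.21) = 0.21
  ~x4 = 1 − 0.79 = 0.21
  x1 | ~x4 = max(a, b) on (0.74, 0.21) = 0.74
  (x3 & ~x4) | (x1 | ~x4) = max(a, b) on (0.21, 0.74) = 0.74
  → value = 0.7400
Under bounded:
  ~x4 = 1 − 0.79 = 0.21
  x3 & ~x4 = max(0, a+b−1) on (0.25, 0.21) = 0.00
  ~x4 = 1 − 0.79 = 0.21
  x1 | ~x4 = min(1, a+b) on (0.74, 0.21) = 0.95
  (x3 & ~x4) | (x1 | ~x4) = min(1, a+b) on (0.00, 0.95) = 0.95
  → value = 0.9500
|0.7400 − 0.9500| = 0.210

0.210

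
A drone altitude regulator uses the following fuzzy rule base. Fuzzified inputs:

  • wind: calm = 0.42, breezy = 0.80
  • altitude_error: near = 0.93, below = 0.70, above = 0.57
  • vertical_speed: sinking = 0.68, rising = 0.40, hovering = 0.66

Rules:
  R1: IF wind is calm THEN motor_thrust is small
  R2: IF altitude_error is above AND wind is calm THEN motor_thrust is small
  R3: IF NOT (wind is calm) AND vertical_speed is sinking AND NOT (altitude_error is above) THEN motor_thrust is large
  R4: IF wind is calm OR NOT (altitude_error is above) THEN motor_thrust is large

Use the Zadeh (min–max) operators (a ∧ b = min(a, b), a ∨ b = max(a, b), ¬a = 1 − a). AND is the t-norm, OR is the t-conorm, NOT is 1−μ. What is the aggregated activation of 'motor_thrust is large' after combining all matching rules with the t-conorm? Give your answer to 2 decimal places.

0.43

R1: calm=0.42 → w = 0.42
R2: above=0.57, calm=0.42; AND[min(a, b)] → w = 0.42
R3: ¬calm=1−0.42=0.58, sinking=0.68, ¬above=1−0.57=0.43; AND[min(a, b)] → w = 0.43
R4: calm=0.42, ¬above=1−0.57=0.43; OR[max(a, b)] → w = 0.43
Rules with consequent 'large': {R3, R4} → strengths 0.43, 0.43
Aggregate via t-conorm [max(a, b)]: 0.43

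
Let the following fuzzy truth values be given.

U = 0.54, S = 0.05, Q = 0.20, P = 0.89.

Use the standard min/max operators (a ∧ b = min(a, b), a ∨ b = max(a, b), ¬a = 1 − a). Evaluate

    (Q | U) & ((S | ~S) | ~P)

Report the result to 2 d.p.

0.54

Q | U = max(a, b) on (0.20, 0.54) = 0.54
~S = 1 − 0.05 = 0.95
S | ~S = max(a, b) on (0.05, 0.95) = 0.95
~P = 1 − 0.89 = 0.11
(S | ~S) | ~P = max(a, b) on (0.95, 0.11) = 0.95
(Q | U) & ((S | ~S) | ~P) = min(a, b) on (0.54, 0.95) = 0.54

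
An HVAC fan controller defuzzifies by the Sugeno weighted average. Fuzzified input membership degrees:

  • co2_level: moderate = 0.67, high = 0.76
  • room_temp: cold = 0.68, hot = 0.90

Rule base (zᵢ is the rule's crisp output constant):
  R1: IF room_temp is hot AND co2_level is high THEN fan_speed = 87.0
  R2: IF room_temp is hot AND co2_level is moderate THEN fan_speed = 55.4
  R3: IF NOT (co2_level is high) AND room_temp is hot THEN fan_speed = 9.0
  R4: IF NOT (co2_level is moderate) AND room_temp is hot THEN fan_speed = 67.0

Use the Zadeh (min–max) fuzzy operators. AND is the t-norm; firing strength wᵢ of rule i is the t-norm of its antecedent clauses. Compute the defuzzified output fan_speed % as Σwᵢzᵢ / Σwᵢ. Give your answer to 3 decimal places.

63.754

R1 (z=87.0): hot=0.90, high=0.76; AND[min(a, b)] → w = 0.76
R2 (z=55.4): hot=0.90, moderate=0.67; AND[min(a, b)] → w = 0.67
R3 (z=9.0): ¬high=1−0.76=0.24, hot=0.90; AND[min(a, b)] → w = 0.24
R4 (z=67.0): ¬moderate=1−0.67=0.33, hot=0.90; AND[min(a, b)] → w = 0.33
Weighted average = (0.76·87.0 + 0.67·55.4 + 0.24·9.0 + 0.33·67.0) / (0.76 + 0.67 + 0.24 + 0.33)
  = 127.5080 / 2.0000 = 63.754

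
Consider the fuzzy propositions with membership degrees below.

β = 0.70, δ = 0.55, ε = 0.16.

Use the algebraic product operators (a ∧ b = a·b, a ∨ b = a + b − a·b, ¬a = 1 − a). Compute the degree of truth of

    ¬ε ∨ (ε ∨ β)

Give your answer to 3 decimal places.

0.960

¬ε = 1 − 0.1600 = 0.8400
ε ∨ β = a + b − a·b on (0.1600, 0.7000) = 0.7480
¬ε ∨ (ε ∨ β) = a + b − a·b on (0.8400, 0.7480) = 0.9597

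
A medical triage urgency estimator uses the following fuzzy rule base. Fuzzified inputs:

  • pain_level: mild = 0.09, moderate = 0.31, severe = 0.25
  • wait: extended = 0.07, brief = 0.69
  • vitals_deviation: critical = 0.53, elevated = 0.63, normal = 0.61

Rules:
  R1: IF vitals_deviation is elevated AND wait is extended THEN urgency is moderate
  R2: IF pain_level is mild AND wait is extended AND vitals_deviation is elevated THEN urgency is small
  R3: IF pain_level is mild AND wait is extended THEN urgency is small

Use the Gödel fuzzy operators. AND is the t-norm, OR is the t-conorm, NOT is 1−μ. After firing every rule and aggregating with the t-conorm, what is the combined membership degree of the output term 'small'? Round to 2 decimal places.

0.07

R1: elevated=0.63, extended=0.07; AND[min(a, b)] → w = 0.07
R2: mild=0.09, extended=0.07, elevated=0.63; AND[min(a, b)] → w = 0.07
R3: mild=0.09, extended=0.07; AND[min(a, b)] → w = 0.07
Rules with consequent 'small': {R2, R3} → strengths 0.07, 0.07
Aggregate via t-conorm [max(a, b)]: 0.07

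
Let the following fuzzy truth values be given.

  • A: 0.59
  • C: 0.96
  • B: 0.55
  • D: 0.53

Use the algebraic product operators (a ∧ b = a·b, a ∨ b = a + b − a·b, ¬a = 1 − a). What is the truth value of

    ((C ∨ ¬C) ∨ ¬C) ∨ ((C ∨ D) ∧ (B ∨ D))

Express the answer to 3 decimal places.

0.992

¬C = 1 − 0.9600 = 0.0400
C ∨ ¬C = a + b − a·b on (0.9600, 0.0400) = 0.9616
¬C = 1 − 0.9600 = 0.0400
(C ∨ ¬C) ∨ ¬C = a + b − a·b on (0.9616, 0.0400) = 0.9631
C ∨ D = a + b − a·b on (0.9600, 0.5300) = 0.9812
B ∨ D = a + b − a·b on (0.5500, 0.5300) = 0.7885
(C ∨ D) ∧ (B ∨ D) = a·b on (0.9812, 0.7885) = 0.7737
((C ∨ ¬C) ∨ ¬C) ∨ ((C ∨ D) ∧ (B ∨ D)) = a + b − a·b on (0.9631, 0.7737) = 0.9917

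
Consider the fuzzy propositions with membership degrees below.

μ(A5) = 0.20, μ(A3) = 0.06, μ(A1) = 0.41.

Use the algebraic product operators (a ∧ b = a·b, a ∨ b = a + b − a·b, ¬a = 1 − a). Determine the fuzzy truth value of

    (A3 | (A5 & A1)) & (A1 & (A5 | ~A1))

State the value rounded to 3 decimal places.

0.038

A5 & A1 = a·b on (0.2000, 0.4100) = 0.0820
A3 | (A5 & A1) = a + b − a·b on (0.0600, 0.0820) = 0.1371
~A1 = 1 − 0.4100 = 0.5900
A5 | ~A1 = a + b − a·b on (0.2000, 0.5900) = 0.6720
A1 & (A5 | ~A1) = a·b on (0.4100, 0.6720) = 0.2755
(A3 | (A5 & A1)) & (A1 & (A5 | ~A1)) = a·b on (0.1371, 0.2755) = 0.0378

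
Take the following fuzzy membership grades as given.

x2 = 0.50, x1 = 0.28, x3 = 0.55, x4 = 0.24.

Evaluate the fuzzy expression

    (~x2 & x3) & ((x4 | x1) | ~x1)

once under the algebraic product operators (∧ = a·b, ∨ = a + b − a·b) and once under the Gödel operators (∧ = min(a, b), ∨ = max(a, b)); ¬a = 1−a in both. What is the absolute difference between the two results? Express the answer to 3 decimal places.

0.267

Under algebraic product:
  ~x2 = 1 − 0.5000 = 0.5000
  ~x2 & x3 = a·b on (0.5000, 0.5500) = 0.2750
  x4 | x1 = a + b − a·b on (0.2400, 0.2800) = 0.4528
  ~x1 = 1 − 0.2800 = 0.7200
  (x4 | x1) | ~x1 = a + b − a·b on (0.4528, 0.7200) = 0.8468
  (~x2 & x3) & ((x4 | x1) | ~x1) = a·b on (0.2750, 0.8468) = 0.2329
  → value = 0.2329
Under Gödel:
  ~x2 = 1 − 0.50 = 0.50
  ~x2 & x3 = min(a, b) on (0.50, 0.55) = 0.50
  x4 | x1 = max(a, b) on (0.24, 0.28) = 0.28
  ~x1 = 1 − 0.28 = 0.72
  (x4 | x1) | ~x1 = max(a, b) on (0.28, 0.72) = 0.72
  (~x2 & x3) & ((x4 | x1) | ~x1) = min(a, b) on (0.50, 0.72) = 0.50
  → value = 0.5000
|0.2329 − 0.5000| = 0.267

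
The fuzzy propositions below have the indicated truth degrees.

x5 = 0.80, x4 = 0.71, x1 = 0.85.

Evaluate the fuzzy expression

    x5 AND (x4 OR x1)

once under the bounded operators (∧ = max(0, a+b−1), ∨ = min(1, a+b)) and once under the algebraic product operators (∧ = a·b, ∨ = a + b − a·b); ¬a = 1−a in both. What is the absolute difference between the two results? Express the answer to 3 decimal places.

0.035

Under bounded:
  x4 OR x1 = min(1, a+b) on (0.71, 0.85) = 1.00
  x5 AND (x4 OR x1) = max(0, a+b−1) on (0.80, 1.00) = 0.80
  → value = 0.8000
Under algebraic product:
  x4 OR x1 = a + b − a·b on (0.7100, 0.8500) = 0.9565
  x5 AND (x4 OR x1) = a·b on (0.8000, 0.9565) = 0.7652
  → value = 0.7652
|0.8000 − 0.7652| = 0.035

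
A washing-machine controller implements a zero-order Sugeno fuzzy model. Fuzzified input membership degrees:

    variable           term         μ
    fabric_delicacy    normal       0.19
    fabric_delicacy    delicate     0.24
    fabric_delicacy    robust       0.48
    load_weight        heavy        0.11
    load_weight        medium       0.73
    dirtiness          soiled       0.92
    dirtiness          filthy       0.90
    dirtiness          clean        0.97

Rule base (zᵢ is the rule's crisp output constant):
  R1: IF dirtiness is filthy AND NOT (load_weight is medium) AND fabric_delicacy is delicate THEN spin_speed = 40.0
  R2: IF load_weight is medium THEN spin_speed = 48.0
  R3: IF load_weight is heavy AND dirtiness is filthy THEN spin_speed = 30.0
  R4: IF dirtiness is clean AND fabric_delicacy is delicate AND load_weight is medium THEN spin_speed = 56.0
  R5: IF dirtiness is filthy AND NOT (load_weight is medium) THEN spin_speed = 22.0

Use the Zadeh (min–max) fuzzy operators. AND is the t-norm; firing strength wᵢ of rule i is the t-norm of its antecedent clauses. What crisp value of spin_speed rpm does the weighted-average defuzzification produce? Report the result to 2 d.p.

R1 (z=40.0): filthy=0.90, ¬medium=1−0.73=0.27, delicate=0.24; AND[min(a, b)] → w = 0.24
R2 (z=48.0): medium=0.73 → w = 0.73
R3 (z=30.0): heavy=0.11, filthy=0.90; AND[min(a, b)] → w = 0.11
R4 (z=56.0): clean=0.97, delicate=0.24, medium=0.73; AND[min(a, b)] → w = 0.24
R5 (z=22.0): filthy=0.90, ¬medium=1−0.73=0.27; AND[min(a, b)] → w = 0.27
Weighted average = (0.24·40.0 + 0.73·48.0 + 0.11·30.0 + 0.24·56.0 + 0.27·22.0) / (0.24 + 0.73 + 0.11 + 0.24 + 0.27)
  = 67.3200 / 1.5900 = 42.34

42.34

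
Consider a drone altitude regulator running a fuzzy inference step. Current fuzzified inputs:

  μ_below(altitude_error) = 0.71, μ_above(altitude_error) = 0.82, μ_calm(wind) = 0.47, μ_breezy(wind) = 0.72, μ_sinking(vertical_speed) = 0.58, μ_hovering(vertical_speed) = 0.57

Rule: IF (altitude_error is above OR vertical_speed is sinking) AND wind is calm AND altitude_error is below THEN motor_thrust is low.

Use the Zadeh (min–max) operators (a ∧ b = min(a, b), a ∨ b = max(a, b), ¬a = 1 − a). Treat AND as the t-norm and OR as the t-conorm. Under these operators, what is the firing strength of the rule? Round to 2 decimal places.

firing strength: (above=0.82 OR sinking=0.58) = 0.82; AND[min(a, b)] with calm=0.47, below=0.71 → w = 0.47

0.47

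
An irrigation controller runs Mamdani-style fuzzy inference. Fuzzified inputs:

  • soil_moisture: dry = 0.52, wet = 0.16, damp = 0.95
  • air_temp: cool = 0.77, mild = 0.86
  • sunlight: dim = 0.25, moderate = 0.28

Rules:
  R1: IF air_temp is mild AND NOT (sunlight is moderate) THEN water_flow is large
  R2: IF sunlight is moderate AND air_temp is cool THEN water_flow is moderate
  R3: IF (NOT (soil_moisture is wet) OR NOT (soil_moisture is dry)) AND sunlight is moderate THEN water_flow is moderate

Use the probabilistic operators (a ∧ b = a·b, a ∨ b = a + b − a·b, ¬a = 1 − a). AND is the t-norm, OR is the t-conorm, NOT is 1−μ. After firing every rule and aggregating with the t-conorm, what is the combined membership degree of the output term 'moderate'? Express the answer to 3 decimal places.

R1: mild=0.86, ¬moderate=1−0.28=0.72; AND[a·b] → w = 0.6192
R2: moderate=0.28, cool=0.77; AND[a·b] → w = 0.2156
R3: (¬wet=1−0.16=0.84 OR ¬dry=1−0.52=0.48) = 0.9168; AND[a·b] with moderate=0.28 → w = 0.2567
Rules with consequent 'moderate': {R2, R3} → strengths 0.2156, 0.2567
Aggregate via t-conorm [a + b − a·b]: 0.4170

0.417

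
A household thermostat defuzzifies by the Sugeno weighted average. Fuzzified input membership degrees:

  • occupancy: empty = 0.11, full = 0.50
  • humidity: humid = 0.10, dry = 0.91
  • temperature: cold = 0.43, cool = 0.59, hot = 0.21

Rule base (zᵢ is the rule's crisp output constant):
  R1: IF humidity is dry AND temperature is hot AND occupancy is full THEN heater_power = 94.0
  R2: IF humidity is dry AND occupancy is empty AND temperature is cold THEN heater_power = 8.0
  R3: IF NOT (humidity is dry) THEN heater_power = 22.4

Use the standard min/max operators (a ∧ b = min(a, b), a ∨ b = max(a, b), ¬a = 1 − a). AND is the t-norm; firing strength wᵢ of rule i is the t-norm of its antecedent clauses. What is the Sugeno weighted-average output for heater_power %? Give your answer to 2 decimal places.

55.21

R1 (z=94.0): dry=0.91, hot=0.21, full=0.50; AND[min(a, b)] → w = 0.21
R2 (z=8.0): dry=0.91, empty=0.11, cold=0.43; AND[min(a, b)] → w = 0.11
R3 (z=22.4): ¬dry=1−0.91=0.09 → w = 0.09
Weighted average = (0.21·94.0 + 0.11·8.0 + 0.09·22.4) / (0.21 + 0.11 + 0.09)
  = 22.6360 / 0.4100 = 55.21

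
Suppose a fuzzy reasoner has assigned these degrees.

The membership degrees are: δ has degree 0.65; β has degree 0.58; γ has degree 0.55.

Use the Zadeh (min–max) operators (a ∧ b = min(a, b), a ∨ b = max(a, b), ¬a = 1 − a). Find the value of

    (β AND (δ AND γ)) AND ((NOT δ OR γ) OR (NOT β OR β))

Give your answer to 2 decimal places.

δ AND γ = min(a, b) on (0.65, 0.55) = 0.55
β AND (δ AND γ) = min(a, b) on (0.58, 0.55) = 0.55
NOT δ = 1 − 0.65 = 0.35
NOT δ OR γ = max(a, b) on (0.35, 0.55) = 0.55
NOT β = 1 − 0.58 = 0.42
NOT β OR β = max(a, b) on (0.42, 0.58) = 0.58
(NOT δ OR γ) OR (NOT β OR β) = max(a, b) on (0.55, 0.58) = 0.58
(β AND (δ AND γ)) AND ((NOT δ OR γ) OR (NOT β OR β)) = min(a, b) on (0.55, 0.58) = 0.55

0.55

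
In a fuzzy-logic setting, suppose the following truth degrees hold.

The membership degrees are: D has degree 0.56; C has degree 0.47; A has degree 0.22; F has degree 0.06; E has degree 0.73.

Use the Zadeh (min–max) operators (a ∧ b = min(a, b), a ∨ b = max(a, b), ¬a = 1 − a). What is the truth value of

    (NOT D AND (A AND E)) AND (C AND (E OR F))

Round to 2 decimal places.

0.22

NOT D = 1 − 0.56 = 0.44
A AND E = min(a, b) on (0.22, 0.73) = 0.22
NOT D AND (A AND E) = min(a, b) on (0.44, 0.22) = 0.22
E OR F = max(a, b) on (0.73, 0.06) = 0.73
C AND (E OR F) = min(a, b) on (0.47, 0.73) = 0.47
(NOT D AND (A AND E)) AND (C AND (E OR F)) = min(a, b) on (0.22, 0.47) = 0.22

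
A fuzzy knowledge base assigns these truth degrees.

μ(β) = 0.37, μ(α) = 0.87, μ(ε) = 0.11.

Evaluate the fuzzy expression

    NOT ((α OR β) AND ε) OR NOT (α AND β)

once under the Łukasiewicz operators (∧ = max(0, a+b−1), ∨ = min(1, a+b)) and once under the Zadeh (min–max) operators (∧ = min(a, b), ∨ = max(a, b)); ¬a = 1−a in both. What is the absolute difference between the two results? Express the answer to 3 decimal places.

Under Łukasiewicz:
  α OR β = min(1, a+b) on (0.87, 0.37) = 1.00
  (α OR β) AND ε = max(0, a+b−1) on (1.00, 0.11) = 0.11
  NOT ((α OR β) AND ε) = 1 − 0.11 = 0.89
  α AND β = max(0, a+b−1) on (0.87, 0.37) = 0.24
  NOT (α AND β) = 1 − 0.24 = 0.76
  NOT ((α OR β) AND ε) OR NOT (α AND β) = min(1, a+b) on (0.89, 0.76) = 1.00
  → value = 1.0000
Under Zadeh (min–max):
  α OR β = max(a, b) on (0.87, 0.37) = 0.87
  (α OR β) AND ε = min(a, b) on (0.87, 0.11) = 0.11
  NOT ((α OR β) AND ε) = 1 − 0.11 = 0.89
  α AND β = min(a, b) on (0.87, 0.37) = 0.37
  NOT (α AND β) = 1 − 0.37 = 0.63
  NOT ((α OR β) AND ε) OR NOT (α AND β) = max(a, b) on (0.89, 0.63) = 0.89
  → value = 0.8900
|1.0000 − 0.8900| = 0.110

0.110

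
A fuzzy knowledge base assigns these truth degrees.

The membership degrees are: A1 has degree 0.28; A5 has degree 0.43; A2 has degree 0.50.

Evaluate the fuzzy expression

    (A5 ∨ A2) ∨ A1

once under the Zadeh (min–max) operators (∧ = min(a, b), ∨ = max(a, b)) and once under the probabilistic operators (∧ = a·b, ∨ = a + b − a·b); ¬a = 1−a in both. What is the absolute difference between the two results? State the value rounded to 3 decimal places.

0.295

Under Zadeh (min–max):
  A5 ∨ A2 = max(a, b) on (0.43, 0.50) = 0.50
  (A5 ∨ A2) ∨ A1 = max(a, b) on (0.50, 0.28) = 0.50
  → value = 0.5000
Under probabilistic:
  A5 ∨ A2 = a + b − a·b on (0.4300, 0.5000) = 0.7150
  (A5 ∨ A2) ∨ A1 = a + b − a·b on (0.7150, 0.2800) = 0.7948
  → value = 0.7948
|0.5000 − 0.7948| = 0.295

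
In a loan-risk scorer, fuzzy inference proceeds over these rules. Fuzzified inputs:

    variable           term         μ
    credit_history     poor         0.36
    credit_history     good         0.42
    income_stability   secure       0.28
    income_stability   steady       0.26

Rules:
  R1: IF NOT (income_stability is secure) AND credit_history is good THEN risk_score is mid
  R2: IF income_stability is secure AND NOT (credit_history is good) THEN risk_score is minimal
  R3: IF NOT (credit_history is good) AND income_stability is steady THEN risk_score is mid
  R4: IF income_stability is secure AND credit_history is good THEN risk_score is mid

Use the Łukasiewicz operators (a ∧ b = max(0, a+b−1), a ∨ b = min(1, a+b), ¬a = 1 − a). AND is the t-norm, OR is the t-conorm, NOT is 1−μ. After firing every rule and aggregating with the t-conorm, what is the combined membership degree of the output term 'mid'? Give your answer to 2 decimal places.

0.14

R1: ¬secure=1−0.28=0.72, good=0.42; AND[max(0, a+b−1)] → w = 0.14
R2: secure=0.28, ¬good=1−0.42=0.58; AND[max(0, a+b−1)] → w = 0.00
R3: ¬good=1−0.42=0.58, steady=0.26; AND[max(0, a+b−1)] → w = 0.00
R4: secure=0.28, good=0.42; AND[max(0, a+b−1)] → w = 0.00
Rules with consequent 'mid': {R1, R3, R4} → strengths 0.14, 0.00, 0.00
Aggregate via t-conorm [min(1, a+b)]: 0.14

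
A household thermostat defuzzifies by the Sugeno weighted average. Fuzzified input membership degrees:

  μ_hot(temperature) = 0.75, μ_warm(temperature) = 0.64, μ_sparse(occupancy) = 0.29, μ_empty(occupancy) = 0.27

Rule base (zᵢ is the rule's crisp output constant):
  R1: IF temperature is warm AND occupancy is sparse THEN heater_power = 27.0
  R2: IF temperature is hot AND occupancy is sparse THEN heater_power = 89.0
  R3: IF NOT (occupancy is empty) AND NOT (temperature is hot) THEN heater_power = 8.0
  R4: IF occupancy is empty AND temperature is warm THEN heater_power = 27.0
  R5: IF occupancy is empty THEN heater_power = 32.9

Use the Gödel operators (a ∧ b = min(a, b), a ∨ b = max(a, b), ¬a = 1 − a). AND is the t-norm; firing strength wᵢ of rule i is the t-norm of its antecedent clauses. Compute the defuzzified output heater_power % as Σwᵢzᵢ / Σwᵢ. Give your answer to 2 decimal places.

37.82

R1 (z=27.0): warm=0.64, sparse=0.29; AND[min(a, b)] → w = 0.29
R2 (z=89.0): hot=0.75, sparse=0.29; AND[min(a, b)] → w = 0.29
R3 (z=8.0): ¬empty=1−0.27=0.73, ¬hot=1−0.75=0.25; AND[min(a, b)] → w = 0.25
R4 (z=27.0): empty=0.27, warm=0.64; AND[min(a, b)] → w = 0.27
R5 (z=32.9): empty=0.27 → w = 0.27
Weighted average = (0.29·27.0 + 0.29·89.0 + 0.25·8.0 + 0.27·27.0 + 0.27·32.9) / (0.29 + 0.29 + 0.25 + 0.27 + 0.27)
  = 51.8130 / 1.3700 = 37.82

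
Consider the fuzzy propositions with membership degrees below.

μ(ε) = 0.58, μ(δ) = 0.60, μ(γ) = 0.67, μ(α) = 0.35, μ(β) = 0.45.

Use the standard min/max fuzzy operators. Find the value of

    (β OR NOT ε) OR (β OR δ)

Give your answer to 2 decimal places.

NOT ε = 1 − 0.58 = 0.42
β OR NOT ε = max(a, b) on (0.45, 0.42) = 0.45
β OR δ = max(a, b) on (0.45, 0.60) = 0.60
(β OR NOT ε) OR (β OR δ) = max(a, b) on (0.45, 0.60) = 0.60

0.60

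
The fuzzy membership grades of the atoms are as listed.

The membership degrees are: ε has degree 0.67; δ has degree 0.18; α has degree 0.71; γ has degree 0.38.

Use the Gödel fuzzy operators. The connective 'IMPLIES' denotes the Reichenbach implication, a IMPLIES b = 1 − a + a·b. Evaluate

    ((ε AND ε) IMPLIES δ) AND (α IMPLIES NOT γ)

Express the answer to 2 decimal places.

ε AND ε = min(a, b) on (0.67, 0.67) = 0.67
(ε AND ε) IMPLIES δ  [Reichenbach: 1 − a + a·b] with a=0.67, b=0.18 → 0.45
NOT γ = 1 − 0.38 = 0.62
α IMPLIES NOT γ  [Reichenbach: 1 − a + a·b] with a=0.71, b=0.62 → 0.73
((ε AND ε) IMPLIES δ) AND (α IMPLIES NOT γ) = min(a, b) on (0.45, 0.73) = 0.45

0.45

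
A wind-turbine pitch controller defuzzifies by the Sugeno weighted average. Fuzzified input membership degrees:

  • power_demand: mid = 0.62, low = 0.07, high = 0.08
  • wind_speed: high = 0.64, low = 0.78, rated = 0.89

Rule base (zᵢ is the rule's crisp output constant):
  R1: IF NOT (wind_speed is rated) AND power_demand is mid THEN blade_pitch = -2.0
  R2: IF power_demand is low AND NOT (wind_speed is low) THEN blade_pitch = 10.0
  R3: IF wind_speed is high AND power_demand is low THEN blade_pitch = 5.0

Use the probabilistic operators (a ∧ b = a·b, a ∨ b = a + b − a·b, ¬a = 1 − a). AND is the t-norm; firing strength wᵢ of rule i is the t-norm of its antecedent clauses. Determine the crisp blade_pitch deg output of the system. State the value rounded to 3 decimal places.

R1 (z=-2.0): ¬rated=1−0.89=0.11, mid=0.62; AND[a·b] → w = 0.0682
R2 (z=10.0): low=0.07, ¬low=1−0.78=0.22; AND[a·b] → w = 0.0154
R3 (z=5.0): high=0.64, low=0.07; AND[a·b] → w = 0.0448
Weighted average = (0.0682·-2.0 + 0.0154·10.0 + 0.0448·5.0) / (0.0682 + 0.0154 + 0.0448)
  = 0.2416 / 0.1284 = 1.882

1.882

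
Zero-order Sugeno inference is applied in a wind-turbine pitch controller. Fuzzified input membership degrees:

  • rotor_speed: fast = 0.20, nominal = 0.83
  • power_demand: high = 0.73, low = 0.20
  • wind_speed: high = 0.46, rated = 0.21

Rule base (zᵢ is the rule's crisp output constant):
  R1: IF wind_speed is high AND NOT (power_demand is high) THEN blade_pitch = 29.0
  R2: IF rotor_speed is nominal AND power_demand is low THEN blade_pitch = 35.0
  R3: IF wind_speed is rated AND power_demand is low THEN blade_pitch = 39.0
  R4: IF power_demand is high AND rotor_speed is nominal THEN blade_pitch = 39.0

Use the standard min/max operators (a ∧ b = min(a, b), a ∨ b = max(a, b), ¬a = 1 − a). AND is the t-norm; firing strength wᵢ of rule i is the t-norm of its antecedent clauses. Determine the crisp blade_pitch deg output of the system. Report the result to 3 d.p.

36.500

R1 (z=29.0): high=0.46, ¬high=1−0.73=0.27; AND[min(a, b)] → w = 0.27
R2 (z=35.0): nominal=0.83, low=0.20; AND[min(a, b)] → w = 0.20
R3 (z=39.0): rated=0.21, low=0.20; AND[min(a, b)] → w = 0.20
R4 (z=39.0): high=0.73, nominal=0.83; AND[min(a, b)] → w = 0.73
Weighted average = (0.27·29.0 + 0.20·35.0 + 0.20·39.0 + 0.73·39.0) / (0.27 + 0.20 + 0.20 + 0.73)
  = 51.1000 / 1.4000 = 36.500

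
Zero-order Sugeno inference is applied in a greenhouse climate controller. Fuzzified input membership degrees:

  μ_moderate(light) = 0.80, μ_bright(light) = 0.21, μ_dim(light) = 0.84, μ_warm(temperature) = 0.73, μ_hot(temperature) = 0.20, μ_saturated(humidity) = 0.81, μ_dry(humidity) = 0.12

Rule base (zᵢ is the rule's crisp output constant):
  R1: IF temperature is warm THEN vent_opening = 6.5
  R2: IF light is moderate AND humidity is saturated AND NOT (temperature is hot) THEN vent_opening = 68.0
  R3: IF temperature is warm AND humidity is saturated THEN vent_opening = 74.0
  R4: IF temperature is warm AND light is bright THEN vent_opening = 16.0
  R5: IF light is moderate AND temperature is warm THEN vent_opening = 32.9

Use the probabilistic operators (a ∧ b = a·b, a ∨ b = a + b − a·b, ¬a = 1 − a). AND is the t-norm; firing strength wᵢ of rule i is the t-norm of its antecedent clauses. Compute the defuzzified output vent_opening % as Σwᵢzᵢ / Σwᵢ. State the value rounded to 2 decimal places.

40.91

R1 (z=6.5): warm=0.73 → w = 0.7300
R2 (z=68.0): moderate=0.80, saturated=0.81, ¬hot=1−0.20=0.80; AND[a·b] → w = 0.5184
R3 (z=74.0): warm=0.73, saturated=0.81; AND[a·b] → w = 0.5913
R4 (z=16.0): warm=0.73, bright=0.21; AND[a·b] → w = 0.1533
R5 (z=32.9): moderate=0.80, warm=0.73; AND[a·b] → w = 0.5840
Weighted average = (0.7300·6.5 + 0.5184·68.0 + 0.5913·74.0 + 0.1533·16.0 + 0.5840·32.9) / (0.7300 + 0.5184 + 0.5913 + 0.1533 + 0.5840)
  = 105.4188 / 2.5770 = 40.91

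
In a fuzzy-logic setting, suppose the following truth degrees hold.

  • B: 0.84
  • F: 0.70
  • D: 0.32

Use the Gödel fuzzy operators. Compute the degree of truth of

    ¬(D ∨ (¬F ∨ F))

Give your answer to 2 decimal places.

¬F = 1 − 0.70 = 0.30
¬F ∨ F = max(a, b) on (0.30, 0.70) = 0.70
D ∨ (¬F ∨ F) = max(a, b) on (0.32, 0.70) = 0.70
¬(D ∨ (¬F ∨ F)) = 1 − 0.70 = 0.30

0.30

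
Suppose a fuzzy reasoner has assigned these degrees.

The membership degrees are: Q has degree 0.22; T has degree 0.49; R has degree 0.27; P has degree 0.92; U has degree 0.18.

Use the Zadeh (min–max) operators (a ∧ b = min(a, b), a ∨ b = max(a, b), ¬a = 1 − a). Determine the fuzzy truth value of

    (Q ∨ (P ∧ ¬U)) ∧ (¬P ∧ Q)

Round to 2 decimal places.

¬U = 1 − 0.18 = 0.82
P ∧ ¬U = min(a, b) on (0.92, 0.82) = 0.82
Q ∨ (P ∧ ¬U) = max(a, b) on (0.22, 0.82) = 0.82
¬P = 1 − 0.92 = 0.08
¬P ∧ Q = min(a, b) on (0.08, 0.22) = 0.08
(Q ∨ (P ∧ ¬U)) ∧ (¬P ∧ Q) = min(a, b) on (0.82, 0.08) = 0.08

0.08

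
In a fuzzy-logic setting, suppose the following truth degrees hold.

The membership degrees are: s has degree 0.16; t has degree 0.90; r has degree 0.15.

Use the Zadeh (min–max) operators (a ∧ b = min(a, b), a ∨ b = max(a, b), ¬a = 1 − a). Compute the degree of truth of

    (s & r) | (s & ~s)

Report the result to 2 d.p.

s & r = min(a, b) on (0.16, 0.15) = 0.15
~s = 1 − 0.16 = 0.84
s & ~s = min(a, b) on (0.16, 0.84) = 0.16
(s & r) | (s & ~s) = max(a, b) on (0.15, 0.16) = 0.16

0.16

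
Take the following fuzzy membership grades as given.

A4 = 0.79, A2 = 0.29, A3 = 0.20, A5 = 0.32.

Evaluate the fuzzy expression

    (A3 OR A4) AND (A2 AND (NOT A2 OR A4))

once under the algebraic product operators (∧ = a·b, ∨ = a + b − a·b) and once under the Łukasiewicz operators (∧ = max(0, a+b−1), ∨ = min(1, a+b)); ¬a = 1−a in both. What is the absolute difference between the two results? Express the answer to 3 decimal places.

0.053

Under algebraic product:
  A3 OR A4 = a + b − a·b on (0.2000, 0.7900) = 0.8320
  NOT A2 = 1 − 0.2900 = 0.7100
  NOT A2 OR A4 = a + b − a·b on (0.7100, 0.7900) = 0.9391
  A2 AND (NOT A2 OR A4) = a·b on (0.2900, 0.9391) = 0.2723
  (A3 OR A4) AND (A2 AND (NOT A2 OR A4)) = a·b on (0.8320, 0.2723) = 0.2266
  → value = 0.2266
Under Łukasiewicz:
  A3 OR A4 = min(1, a+b) on (0.20, 0.79) = 0.99
  NOT A2 = 1 − 0.29 = 0.71
  NOT A2 OR A4 = min(1, a+b) on (0.71, 0.79) = 1.00
  A2 AND (NOT A2 OR A4) = max(0, a+b−1) on (0.29, 1.00) = 0.29
  (A3 OR A4) AND (A2 AND (NOT A2 OR A4)) = max(0, a+b−1) on (0.99, 0.29) = 0.28
  → value = 0.2800
|0.2266 − 0.2800| = 0.053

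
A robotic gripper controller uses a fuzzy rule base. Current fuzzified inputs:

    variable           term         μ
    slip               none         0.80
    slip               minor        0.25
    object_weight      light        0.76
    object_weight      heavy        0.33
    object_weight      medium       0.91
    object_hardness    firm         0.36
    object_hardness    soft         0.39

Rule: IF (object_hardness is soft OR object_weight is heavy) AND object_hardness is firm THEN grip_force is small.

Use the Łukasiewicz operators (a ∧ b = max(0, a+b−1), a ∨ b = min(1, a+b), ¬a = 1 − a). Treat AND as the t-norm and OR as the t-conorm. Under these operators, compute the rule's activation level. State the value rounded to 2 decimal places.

firing strength: (soft=0.39 OR heavy=0.33) = 0.72; AND[max(0, a+b−1)] with firm=0.36 → w = 0.08

0.08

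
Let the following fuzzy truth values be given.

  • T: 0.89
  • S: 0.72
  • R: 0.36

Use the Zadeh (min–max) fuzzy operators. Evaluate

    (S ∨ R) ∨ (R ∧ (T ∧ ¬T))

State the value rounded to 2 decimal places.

S ∨ R = max(a, b) on (0.72, 0.36) = 0.72
¬T = 1 − 0.89 = 0.11
T ∧ ¬T = min(a, b) on (0.89, 0.11) = 0.11
R ∧ (T ∧ ¬T) = min(a, b) on (0.36, 0.11) = 0.11
(S ∨ R) ∨ (R ∧ (T ∧ ¬T)) = max(a, b) on (0.72, 0.11) = 0.72

0.72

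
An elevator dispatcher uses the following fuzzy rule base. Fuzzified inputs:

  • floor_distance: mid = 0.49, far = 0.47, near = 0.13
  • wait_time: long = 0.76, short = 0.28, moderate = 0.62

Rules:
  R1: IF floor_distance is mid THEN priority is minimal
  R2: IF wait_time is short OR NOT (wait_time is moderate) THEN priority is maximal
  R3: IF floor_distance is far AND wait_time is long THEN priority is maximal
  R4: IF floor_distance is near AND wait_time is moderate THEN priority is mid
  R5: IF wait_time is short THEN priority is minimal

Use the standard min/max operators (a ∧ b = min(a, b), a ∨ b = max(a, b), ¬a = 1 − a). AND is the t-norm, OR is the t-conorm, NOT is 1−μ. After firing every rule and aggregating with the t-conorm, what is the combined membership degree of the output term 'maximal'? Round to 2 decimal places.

R1: mid=0.49 → w = 0.49
R2: short=0.28, ¬moderate=1−0.62=0.38; OR[max(a, b)] → w = 0.38
R3: far=0.47, long=0.76; AND[min(a, b)] → w = 0.47
R4: near=0.13, moderate=0.62; AND[min(a, b)] → w = 0.13
R5: short=0.28 → w = 0.28
Rules with consequent 'maximal': {R2, R3} → strengths 0.38, 0.47
Aggregate via t-conorm [max(a, b)]: 0.47

0.47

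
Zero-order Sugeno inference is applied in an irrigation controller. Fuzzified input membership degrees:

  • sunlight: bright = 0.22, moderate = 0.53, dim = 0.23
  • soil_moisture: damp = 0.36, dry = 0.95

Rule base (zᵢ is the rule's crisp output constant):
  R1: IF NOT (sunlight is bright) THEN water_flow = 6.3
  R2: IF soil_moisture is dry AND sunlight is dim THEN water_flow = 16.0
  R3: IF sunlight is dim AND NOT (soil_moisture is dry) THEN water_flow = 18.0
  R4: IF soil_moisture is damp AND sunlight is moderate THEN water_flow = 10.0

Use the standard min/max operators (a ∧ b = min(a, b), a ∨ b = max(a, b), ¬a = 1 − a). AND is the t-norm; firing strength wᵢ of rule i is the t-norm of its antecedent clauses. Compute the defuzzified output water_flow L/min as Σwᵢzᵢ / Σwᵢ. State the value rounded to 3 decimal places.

R1 (z=6.3): ¬bright=1−0.22=0.78 → w = 0.78
R2 (z=16.0): dry=0.95, dim=0.23; AND[min(a, b)] → w = 0.23
R3 (z=18.0): dim=0.23, ¬dry=1−0.95=0.05; AND[min(a, b)] → w = 0.05
R4 (z=10.0): damp=0.36, moderate=0.53; AND[min(a, b)] → w = 0.36
Weighted average = (0.78·6.3 + 0.23·16.0 + 0.05·18.0 + 0.36·10.0) / (0.78 + 0.23 + 0.05 + 0.36)
  = 13.0940 / 1.4200 = 9.221

9.221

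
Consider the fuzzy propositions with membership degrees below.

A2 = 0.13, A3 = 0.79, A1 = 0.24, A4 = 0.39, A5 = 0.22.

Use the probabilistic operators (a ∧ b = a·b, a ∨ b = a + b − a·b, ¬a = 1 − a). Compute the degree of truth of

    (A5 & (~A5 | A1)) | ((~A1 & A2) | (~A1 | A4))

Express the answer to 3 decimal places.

0.892

~A5 = 1 − 0.2200 = 0.7800
~A5 | A1 = a + b − a·b on (0.7800, 0.2400) = 0.8328
A5 & (~A5 | A1) = a·b on (0.2200, 0.8328) = 0.1832
~A1 = 1 − 0.2400 = 0.7600
~A1 & A2 = a·b on (0.7600, 0.1300) = 0.0988
~A1 = 1 − 0.2400 = 0.7600
~A1 | A4 = a + b − a·b on (0.7600, 0.3900) = 0.8536
(~A1 & A2) | (~A1 | A4) = a + b − a·b on (0.0988, 0.8536) = 0.8681
(A5 & (~A5 | A1)) | ((~A1 & A2) | (~A1 | A4)) = a + b − a·b on (0.1832, 0.8681) = 0.8922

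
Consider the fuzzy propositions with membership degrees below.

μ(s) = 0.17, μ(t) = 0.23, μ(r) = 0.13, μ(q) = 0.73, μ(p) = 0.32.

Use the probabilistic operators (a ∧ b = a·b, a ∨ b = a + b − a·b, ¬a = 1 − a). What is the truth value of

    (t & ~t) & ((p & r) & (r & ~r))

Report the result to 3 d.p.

~t = 1 − 0.2300 = 0.7700
t & ~t = a·b on (0.2300, 0.7700) = 0.1771
p & r = a·b on (0.3200, 0.1300) = 0.0416
~r = 1 − 0.1300 = 0.8700
r & ~r = a·b on (0.1300, 0.8700) = 0.1131
(p & r) & (r & ~r) = a·b on (0.0416, 0.1131) = 0.0047
(t & ~t) & ((p & r) & (r & ~r)) = a·b on (0.1771, 0.0047) = 0.0008

0.001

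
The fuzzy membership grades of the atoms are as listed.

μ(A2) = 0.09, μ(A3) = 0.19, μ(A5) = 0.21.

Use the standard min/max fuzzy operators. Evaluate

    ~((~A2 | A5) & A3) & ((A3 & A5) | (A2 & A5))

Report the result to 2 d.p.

~A2 = 1 − 0.09 = 0.91
~A2 | A5 = max(a, b) on (0.91, 0.21) = 0.91
(~A2 | A5) & A3 = min(a, b) on (0.91, 0.19) = 0.19
~((~A2 | A5) & A3) = 1 − 0.19 = 0.81
A3 & A5 = min(a, b) on (0.19, 0.21) = 0.19
A2 & A5 = min(a, b) on (0.09, 0.21) = 0.09
(A3 & A5) | (A2 & A5) = max(a, b) on (0.19, 0.09) = 0.19
~((~A2 | A5) & A3) & ((A3 & A5) | (A2 & A5)) = min(a, b) on (0.81, 0.19) = 0.19

0.19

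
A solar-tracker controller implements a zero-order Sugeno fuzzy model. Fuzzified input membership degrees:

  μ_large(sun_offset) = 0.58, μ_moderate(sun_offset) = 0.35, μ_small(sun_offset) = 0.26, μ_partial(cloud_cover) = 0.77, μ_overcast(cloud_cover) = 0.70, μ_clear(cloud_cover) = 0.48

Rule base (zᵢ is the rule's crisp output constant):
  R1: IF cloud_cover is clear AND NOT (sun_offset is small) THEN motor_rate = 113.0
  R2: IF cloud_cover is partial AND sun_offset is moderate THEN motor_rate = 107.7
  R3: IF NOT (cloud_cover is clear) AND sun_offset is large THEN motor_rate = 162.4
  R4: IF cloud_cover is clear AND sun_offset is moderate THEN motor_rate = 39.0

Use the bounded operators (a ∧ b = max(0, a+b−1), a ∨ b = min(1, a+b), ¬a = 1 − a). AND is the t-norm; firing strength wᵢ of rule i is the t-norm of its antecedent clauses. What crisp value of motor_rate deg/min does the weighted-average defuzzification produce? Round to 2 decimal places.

122.78

R1 (z=113.0): clear=0.48, ¬small=1−0.26=0.74; AND[max(0, a+b−1)] → w = 0.22
R2 (z=107.7): partial=0.77, moderate=0.35; AND[max(0, a+b−1)] → w = 0.12
R3 (z=162.4): ¬clear=1−0.48=0.52, large=0.58; AND[max(0, a+b−1)] → w = 0.10
R4 (z=39.0): clear=0.48, moderate=0.35; AND[max(0, a+b−1)] → w = 0.00
Weighted average = (0.22·113.0 + 0.12·107.7 + 0.10·162.4 + 0.00·39.0) / (0.22 + 0.12 + 0.10 + 0.00)
  = 54.0240 / 0.4400 = 122.78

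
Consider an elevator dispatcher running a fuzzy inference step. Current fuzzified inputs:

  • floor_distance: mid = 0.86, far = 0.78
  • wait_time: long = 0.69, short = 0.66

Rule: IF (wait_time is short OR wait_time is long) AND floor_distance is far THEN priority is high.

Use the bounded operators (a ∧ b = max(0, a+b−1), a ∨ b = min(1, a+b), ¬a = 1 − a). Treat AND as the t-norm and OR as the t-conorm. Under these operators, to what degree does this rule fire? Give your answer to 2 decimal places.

firing strength: (short=0.66 OR long=0.69) = 1.00; AND[max(0, a+b−1)] with far=0.78 → w = 0.78

0.78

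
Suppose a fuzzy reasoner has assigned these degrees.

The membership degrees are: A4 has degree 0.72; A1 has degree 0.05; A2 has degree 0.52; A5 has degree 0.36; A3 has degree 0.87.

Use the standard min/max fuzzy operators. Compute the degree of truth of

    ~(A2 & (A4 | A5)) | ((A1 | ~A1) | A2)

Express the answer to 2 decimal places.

A4 | A5 = max(a, b) on (0.72, 0.36) = 0.72
A2 & (A4 | A5) = min(a, b) on (0.52, 0.72) = 0.52
~(A2 & (A4 | A5)) = 1 − 0.52 = 0.48
~A1 = 1 − 0.05 = 0.95
A1 | ~A1 = max(a, b) on (0.05, 0.95) = 0.95
(A1 | ~A1) | A2 = max(a, b) on (0.95, 0.52) = 0.95
~(A2 & (A4 | A5)) | ((A1 | ~A1) | A2) = max(a, b) on (0.48, 0.95) = 0.95

0.95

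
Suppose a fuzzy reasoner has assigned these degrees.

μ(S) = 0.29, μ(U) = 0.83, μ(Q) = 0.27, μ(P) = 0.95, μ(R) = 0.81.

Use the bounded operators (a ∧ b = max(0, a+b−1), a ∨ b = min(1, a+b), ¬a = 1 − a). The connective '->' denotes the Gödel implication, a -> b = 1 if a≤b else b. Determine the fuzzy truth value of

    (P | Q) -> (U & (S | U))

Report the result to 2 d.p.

P | Q = min(1, a+b) on (0.95, 0.27) = 1.00
S | U = min(1, a+b) on (0.29, 0.83) = 1.00
U & (S | U) = max(0, a+b−1) on (0.83, 1.00) = 0.83
(P | Q) -> (U & (S | U))  [Gödel: 1 if a≤b else b] with a=1.00, b=0.83 → 0.83

0.83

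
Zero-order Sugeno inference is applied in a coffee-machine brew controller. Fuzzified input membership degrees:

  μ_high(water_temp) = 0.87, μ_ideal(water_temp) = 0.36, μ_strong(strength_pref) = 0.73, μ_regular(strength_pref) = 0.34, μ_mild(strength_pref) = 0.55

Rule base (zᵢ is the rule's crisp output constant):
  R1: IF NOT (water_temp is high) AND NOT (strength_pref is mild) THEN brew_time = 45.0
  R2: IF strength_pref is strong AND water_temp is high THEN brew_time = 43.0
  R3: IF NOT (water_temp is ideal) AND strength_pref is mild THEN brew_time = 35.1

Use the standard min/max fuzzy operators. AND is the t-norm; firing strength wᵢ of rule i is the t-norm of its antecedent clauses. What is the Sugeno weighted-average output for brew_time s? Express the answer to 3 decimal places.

R1 (z=45.0): ¬high=1−0.87=0.13, ¬mild=1−0.55=0.45; AND[min(a, b)] → w = 0.13
R2 (z=43.0): strong=0.73, high=0.87; AND[min(a, b)] → w = 0.73
R3 (z=35.1): ¬ideal=1−0.36=0.64, mild=0.55; AND[min(a, b)] → w = 0.55
Weighted average = (0.13·45.0 + 0.73·43.0 + 0.55·35.1) / (0.13 + 0.73 + 0.55)
  = 56.5450 / 1.4100 = 40.103

40.103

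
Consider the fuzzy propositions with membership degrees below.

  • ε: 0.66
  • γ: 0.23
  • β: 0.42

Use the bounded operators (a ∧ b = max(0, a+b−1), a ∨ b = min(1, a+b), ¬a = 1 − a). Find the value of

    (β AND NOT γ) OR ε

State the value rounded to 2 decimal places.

0.85

NOT γ = 1 − 0.23 = 0.77
β AND NOT γ = max(0, a+b−1) on (0.42, 0.77) = 0.19
(β AND NOT γ) OR ε = min(1, a+b) on (0.19, 0.66) = 0.85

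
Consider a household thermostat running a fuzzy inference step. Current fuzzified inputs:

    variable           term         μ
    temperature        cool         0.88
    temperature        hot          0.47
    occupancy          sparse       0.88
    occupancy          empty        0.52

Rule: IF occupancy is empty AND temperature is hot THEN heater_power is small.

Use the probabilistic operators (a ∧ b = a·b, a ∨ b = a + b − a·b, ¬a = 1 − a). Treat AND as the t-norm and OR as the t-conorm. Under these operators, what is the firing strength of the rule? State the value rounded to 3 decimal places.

firing strength: empty=0.52, hot=0.47; AND[a·b] → w = 0.2444

0.244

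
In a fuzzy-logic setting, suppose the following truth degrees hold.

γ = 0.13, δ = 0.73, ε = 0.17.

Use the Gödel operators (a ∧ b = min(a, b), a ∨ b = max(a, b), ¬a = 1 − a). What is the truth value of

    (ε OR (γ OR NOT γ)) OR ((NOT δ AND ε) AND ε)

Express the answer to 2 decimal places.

0.87

NOT γ = 1 − 0.13 = 0.87
γ OR NOT γ = max(a, b) on (0.13, 0.87) = 0.87
ε OR (γ OR NOT γ) = max(a, b) on (0.17, 0.87) = 0.87
NOT δ = 1 − 0.73 = 0.27
NOT δ AND ε = min(a, b) on (0.27, 0.17) = 0.17
(NOT δ AND ε) AND ε = min(a, b) on (0.17, 0.17) = 0.17
(ε OR (γ OR NOT γ)) OR ((NOT δ AND ε) AND ε) = max(a, b) on (0.87, 0.17) = 0.87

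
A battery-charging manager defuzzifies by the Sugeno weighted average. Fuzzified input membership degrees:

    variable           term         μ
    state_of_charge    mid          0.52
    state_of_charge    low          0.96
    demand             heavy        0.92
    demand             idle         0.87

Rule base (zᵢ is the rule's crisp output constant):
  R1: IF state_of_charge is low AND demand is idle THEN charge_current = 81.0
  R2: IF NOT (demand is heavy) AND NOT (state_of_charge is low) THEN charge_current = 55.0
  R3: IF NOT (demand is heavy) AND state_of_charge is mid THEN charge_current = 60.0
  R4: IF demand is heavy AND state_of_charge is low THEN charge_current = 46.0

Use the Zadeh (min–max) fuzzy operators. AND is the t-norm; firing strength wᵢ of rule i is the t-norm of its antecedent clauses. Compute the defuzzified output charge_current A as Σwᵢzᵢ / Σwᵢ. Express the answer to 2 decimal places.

62.72

R1 (z=81.0): low=0.96, idle=0.87; AND[min(a, b)] → w = 0.87
R2 (z=55.0): ¬heavy=1−0.92=0.08, ¬low=1−0.96=0.04; AND[min(a, b)] → w = 0.04
R3 (z=60.0): ¬heavy=1−0.92=0.08, mid=0.52; AND[min(a, b)] → w = 0.08
R4 (z=46.0): heavy=0.92, low=0.96; AND[min(a, b)] → w = 0.92
Weighted average = (0.87·81.0 + 0.04·55.0 + 0.08·60.0 + 0.92·46.0) / (0.87 + 0.04 + 0.08 + 0.92)
  = 119.7900 / 1.9100 = 62.72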